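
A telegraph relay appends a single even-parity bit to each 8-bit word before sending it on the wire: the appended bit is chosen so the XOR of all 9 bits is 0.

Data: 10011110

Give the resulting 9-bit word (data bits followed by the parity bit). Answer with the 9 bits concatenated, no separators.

XOR of the 8 data bits: 1⊕0⊕0⊕1⊕1⊕1⊕1⊕0 = 1
Parity bit = 1 (so all 9 bits XOR to 0).

100111101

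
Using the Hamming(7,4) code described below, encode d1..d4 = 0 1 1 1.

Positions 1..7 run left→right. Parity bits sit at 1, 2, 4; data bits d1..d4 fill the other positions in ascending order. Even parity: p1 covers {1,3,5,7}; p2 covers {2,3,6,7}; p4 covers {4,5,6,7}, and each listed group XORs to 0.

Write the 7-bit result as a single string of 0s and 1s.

Place data at non-parity positions: p1 p2 0 p4 1 1 1
p1 (pos 1,3,5,7): XOR of data positions = 0⊕1⊕1 = 0
p2 (pos 2,3,6,7): XOR of data positions = 0⊕1⊕1 = 0
p4 (pos 4,5,6,7): XOR of data positions = 1⊕1⊕1 = 1
Codeword: 0001111

0001111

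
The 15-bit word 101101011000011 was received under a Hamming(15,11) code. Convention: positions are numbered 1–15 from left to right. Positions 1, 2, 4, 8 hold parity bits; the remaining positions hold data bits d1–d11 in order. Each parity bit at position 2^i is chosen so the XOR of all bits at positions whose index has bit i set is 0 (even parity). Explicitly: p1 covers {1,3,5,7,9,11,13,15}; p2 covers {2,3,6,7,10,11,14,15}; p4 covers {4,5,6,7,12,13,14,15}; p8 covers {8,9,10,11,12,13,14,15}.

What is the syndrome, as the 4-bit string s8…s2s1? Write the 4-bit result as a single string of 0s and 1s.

s1 (pos 1,3,5,7,9,11,13,15): 1⊕1⊕0⊕0⊕1⊕0⊕0⊕1 = 0
s2 (pos 2,3,6,7,10,11,14,15): 0⊕1⊕1⊕0⊕0⊕0⊕1⊕1 = 0
s4 (pos 4,5,6,7,12,13,14,15): 1⊕0⊕1⊕0⊕0⊕0⊕1⊕1 = 0
s8 (pos 8,9,10,11,12,13,14,15): 1⊕1⊕0⊕0⊕0⊕0⊕1⊕1 = 0
Syndrome s8…s1 = 0000 → no error.

0000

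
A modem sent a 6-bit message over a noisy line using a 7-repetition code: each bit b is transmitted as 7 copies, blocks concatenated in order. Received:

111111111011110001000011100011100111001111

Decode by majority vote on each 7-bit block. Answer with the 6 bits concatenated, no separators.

110011

Block 1 (1111111): 7 ones → 1
Block 2 (1101111): 6 ones → 1
Block 3 (0001000): 1 one → 0
Block 4 (0111000): 3 ones → 0
Block 5 (1110011): 5 ones → 1
Block 6 (1001111): 5 ones → 1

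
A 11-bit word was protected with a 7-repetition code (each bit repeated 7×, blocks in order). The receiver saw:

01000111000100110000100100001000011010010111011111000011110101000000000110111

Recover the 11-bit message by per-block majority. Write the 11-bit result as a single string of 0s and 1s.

Block 1 (0100011): 3 ones → 0
Block 2 (1000100): 2 ones → 0
Block 3 (1100001): 3 ones → 0
Block 4 (0010000): 1 one → 0
Block 5 (1000011): 3 ones → 0
Block 6 (0100101): 3 ones → 0
Block 7 (1101111): 6 ones → 1
Block 8 (1000011): 3 ones → 0
Block 9 (1101010): 4 ones → 1
Block 10 (0000000): 0 ones → 0
Block 11 (0110111): 5 ones → 1

00000010101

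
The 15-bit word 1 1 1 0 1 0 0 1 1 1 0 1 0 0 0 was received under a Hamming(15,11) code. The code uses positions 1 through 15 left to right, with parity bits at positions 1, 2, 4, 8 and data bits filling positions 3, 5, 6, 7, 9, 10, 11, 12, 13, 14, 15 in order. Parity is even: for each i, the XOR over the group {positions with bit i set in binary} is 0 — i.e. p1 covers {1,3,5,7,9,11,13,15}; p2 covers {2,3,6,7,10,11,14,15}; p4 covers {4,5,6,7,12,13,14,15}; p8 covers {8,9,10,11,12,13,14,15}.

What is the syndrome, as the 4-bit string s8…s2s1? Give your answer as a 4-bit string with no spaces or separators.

0010

s1 (pos 1,3,5,7,9,11,13,15): 1⊕1⊕1⊕0⊕1⊕0⊕0⊕0 = 0
s2 (pos 2,3,6,7,10,11,14,15): 1⊕1⊕0⊕0⊕1⊕0⊕0⊕0 = 1
s4 (pos 4,5,6,7,12,13,14,15): 0⊕1⊕0⊕0⊕1⊕0⊕0⊕0 = 0
s8 (pos 8,9,10,11,12,13,14,15): 1⊕1⊕1⊕0⊕1⊕0⊕0⊕0 = 0
Syndrome s8…s1 = 0010 → error at position 2.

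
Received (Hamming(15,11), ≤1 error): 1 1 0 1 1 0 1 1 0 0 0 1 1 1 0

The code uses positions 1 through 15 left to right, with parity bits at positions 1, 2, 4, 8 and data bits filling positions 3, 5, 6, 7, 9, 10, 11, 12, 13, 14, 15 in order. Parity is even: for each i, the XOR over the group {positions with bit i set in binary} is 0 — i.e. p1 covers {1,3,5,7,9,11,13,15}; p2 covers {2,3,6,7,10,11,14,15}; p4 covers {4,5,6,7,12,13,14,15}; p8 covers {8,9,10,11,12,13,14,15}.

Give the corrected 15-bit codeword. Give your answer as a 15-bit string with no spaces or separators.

100110110001110

s1 (pos 1,3,5,7,9,11,13,15): 1⊕0⊕1⊕1⊕0⊕0⊕1⊕0 = 0
s2 (pos 2,3,6,7,10,11,14,15): 1⊕0⊕0⊕1⊕0⊕0⊕1⊕0 = 1
s4 (pos 4,5,6,7,12,13,14,15): 1⊕1⊕0⊕1⊕1⊕1⊕1⊕0 = 0
s8 (pos 8,9,10,11,12,13,14,15): 1⊕0⊕0⊕0⊕1⊕1⊕1⊕0 = 0
Syndrome s8…s1 = 0010 → error at position 2.
Flip position 2: 110110110001110 → 100110110001110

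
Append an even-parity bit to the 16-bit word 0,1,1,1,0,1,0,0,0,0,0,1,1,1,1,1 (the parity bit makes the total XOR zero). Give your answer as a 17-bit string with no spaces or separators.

01110100000111111

XOR of the 16 data bits: 0⊕1⊕1⊕1⊕0⊕1⊕0⊕0⊕0⊕0⊕0⊕1⊕1⊕1⊕1⊕1 = 1
Parity bit = 1 (so all 17 bits XOR to 0).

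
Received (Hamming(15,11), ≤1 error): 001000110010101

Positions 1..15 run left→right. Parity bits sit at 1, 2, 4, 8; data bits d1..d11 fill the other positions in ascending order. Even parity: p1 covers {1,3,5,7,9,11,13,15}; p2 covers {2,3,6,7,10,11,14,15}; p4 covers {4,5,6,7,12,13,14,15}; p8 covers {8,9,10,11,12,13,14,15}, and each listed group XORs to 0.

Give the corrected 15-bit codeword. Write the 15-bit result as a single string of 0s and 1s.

s1 (pos 1,3,5,7,9,11,13,15): 0⊕1⊕0⊕1⊕0⊕1⊕1⊕1 = 1
s2 (pos 2,3,6,7,10,11,14,15): 0⊕1⊕0⊕1⊕0⊕1⊕0⊕1 = 0
s4 (pos 4,5,6,7,12,13,14,15): 0⊕0⊕0⊕1⊕0⊕1⊕0⊕1 = 1
s8 (pos 8,9,10,11,12,13,14,15): 1⊕0⊕0⊕1⊕0⊕1⊕0⊕1 = 0
Syndrome s8…s1 = 0101 → error at position 5.
Flip position 5: 001000110010101 → 001010110010101

001010110010101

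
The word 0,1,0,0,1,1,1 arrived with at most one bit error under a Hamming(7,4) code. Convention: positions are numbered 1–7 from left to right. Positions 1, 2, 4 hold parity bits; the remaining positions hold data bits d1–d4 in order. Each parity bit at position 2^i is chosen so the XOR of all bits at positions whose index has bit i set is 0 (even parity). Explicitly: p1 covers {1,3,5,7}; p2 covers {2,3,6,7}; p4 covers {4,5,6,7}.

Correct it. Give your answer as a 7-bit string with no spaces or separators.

s1 (pos 1,3,5,7): 0⊕0⊕1⊕1 = 0
s2 (pos 2,3,6,7): 1⊕0⊕1⊕1 = 1
s4 (pos 4,5,6,7): 0⊕1⊕1⊕1 = 1
Syndrome s4…s1 = 110 → error at position 6.
Flip position 6: 0100111 → 0100101

0100101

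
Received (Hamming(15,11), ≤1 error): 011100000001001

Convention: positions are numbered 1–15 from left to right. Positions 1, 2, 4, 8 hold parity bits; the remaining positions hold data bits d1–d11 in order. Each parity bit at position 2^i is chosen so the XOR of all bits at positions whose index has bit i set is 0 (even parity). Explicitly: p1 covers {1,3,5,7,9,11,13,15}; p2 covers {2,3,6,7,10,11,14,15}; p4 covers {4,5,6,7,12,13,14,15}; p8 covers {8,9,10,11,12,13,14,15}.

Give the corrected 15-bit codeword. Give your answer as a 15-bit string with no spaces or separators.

s1 (pos 1,3,5,7,9,11,13,15): 0⊕1⊕0⊕0⊕0⊕0⊕0⊕1 = 0
s2 (pos 2,3,6,7,10,11,14,15): 1⊕1⊕0⊕0⊕0⊕0⊕0⊕1 = 1
s4 (pos 4,5,6,7,12,13,14,15): 1⊕0⊕0⊕0⊕1⊕0⊕0⊕1 = 1
s8 (pos 8,9,10,11,12,13,14,15): 0⊕0⊕0⊕0⊕1⊕0⊕0⊕1 = 0
Syndrome s8…s1 = 0110 → error at position 6.
Flip position 6: 011100000001001 → 011101000001001

011101000001001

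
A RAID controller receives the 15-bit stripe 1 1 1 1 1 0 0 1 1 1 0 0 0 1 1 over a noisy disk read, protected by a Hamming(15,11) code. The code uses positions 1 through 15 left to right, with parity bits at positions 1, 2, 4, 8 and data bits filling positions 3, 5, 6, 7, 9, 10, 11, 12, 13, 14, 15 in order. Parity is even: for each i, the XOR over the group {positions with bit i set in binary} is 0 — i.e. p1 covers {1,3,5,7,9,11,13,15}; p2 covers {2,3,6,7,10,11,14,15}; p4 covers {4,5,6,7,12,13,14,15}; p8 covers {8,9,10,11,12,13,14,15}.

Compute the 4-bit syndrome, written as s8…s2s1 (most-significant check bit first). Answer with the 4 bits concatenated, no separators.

s1 (pos 1,3,5,7,9,11,13,15): 1⊕1⊕1⊕0⊕1⊕0⊕0⊕1 = 1
s2 (pos 2,3,6,7,10,11,14,15): 1⊕1⊕0⊕0⊕1⊕0⊕1⊕1 = 1
s4 (pos 4,5,6,7,12,13,14,15): 1⊕1⊕0⊕0⊕0⊕0⊕1⊕1 = 0
s8 (pos 8,9,10,11,12,13,14,15): 1⊕1⊕1⊕0⊕0⊕0⊕1⊕1 = 1
Syndrome s8…s1 = 1011 → error at position 11.

1011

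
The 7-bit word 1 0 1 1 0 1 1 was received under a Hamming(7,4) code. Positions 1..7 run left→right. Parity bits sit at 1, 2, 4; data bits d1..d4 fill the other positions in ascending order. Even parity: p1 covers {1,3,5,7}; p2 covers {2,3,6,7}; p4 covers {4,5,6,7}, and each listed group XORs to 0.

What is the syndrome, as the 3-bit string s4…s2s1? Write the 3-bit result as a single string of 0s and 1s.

s1 (pos 1,3,5,7): 1⊕1⊕0⊕1 = 1
s2 (pos 2,3,6,7): 0⊕1⊕1⊕1 = 1
s4 (pos 4,5,6,7): 1⊕0⊕1⊕1 = 1
Syndrome s4…s1 = 111 → error at position 7.

111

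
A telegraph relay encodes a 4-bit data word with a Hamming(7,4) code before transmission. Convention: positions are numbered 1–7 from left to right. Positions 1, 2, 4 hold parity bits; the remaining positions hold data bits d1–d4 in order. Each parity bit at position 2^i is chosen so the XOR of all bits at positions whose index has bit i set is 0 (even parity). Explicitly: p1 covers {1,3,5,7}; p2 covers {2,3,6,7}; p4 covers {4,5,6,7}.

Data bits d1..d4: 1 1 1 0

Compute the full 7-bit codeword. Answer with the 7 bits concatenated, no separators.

Place data at non-parity positions: p1 p2 1 p4 1 1 0
p1 (pos 1,3,5,7): XOR of data positions = 1⊕1⊕0 = 0
p2 (pos 2,3,6,7): XOR of data positions = 1⊕1⊕0 = 0
p4 (pos 4,5,6,7): XOR of data positions = 1⊕1⊕0 = 0
Codeword: 0010110

0010110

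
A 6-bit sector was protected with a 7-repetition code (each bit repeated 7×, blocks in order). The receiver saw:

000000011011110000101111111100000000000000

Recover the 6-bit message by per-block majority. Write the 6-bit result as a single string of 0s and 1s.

Block 1 (0000000): 0 ones → 0
Block 2 (1101111): 6 ones → 1
Block 3 (0000101): 2 ones → 0
Block 4 (1111111): 7 ones → 1
Block 5 (0000000): 0 ones → 0
Block 6 (0000000): 0 ones → 0

010100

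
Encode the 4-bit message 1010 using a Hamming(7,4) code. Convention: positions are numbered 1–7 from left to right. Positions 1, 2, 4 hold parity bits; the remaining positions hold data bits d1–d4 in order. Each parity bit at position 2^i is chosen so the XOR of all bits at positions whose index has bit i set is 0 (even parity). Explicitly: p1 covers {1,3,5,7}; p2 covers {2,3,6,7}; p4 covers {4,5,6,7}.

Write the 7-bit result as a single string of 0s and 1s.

1011010

Place data at non-parity positions: p1 p2 1 p4 0 1 0
p1 (pos 1,3,5,7): XOR of data positions = 1⊕0⊕0 = 1
p2 (pos 2,3,6,7): XOR of data positions = 1⊕1⊕0 = 0
p4 (pos 4,5,6,7): XOR of data positions = 0⊕1⊕0 = 1
Codeword: 1011010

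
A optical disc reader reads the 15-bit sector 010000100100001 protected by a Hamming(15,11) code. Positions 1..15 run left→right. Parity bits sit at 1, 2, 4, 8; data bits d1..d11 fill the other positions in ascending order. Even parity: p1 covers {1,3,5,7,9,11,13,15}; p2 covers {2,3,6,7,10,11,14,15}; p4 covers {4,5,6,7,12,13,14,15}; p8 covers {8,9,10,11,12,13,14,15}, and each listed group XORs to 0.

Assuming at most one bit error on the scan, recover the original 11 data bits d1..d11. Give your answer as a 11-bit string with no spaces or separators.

s1 (pos 1,3,5,7,9,11,13,15): 0⊕0⊕0⊕1⊕0⊕0⊕0⊕1 = 0
s2 (pos 2,3,6,7,10,11,14,15): 1⊕0⊕0⊕1⊕1⊕0⊕0⊕1 = 0
s4 (pos 4,5,6,7,12,13,14,15): 0⊕0⊕0⊕1⊕0⊕0⊕0⊕1 = 0
s8 (pos 8,9,10,11,12,13,14,15): 0⊕0⊕1⊕0⊕0⊕0⊕0⊕1 = 0
Syndrome s8…s1 = 0000 → no error.
Read data bits from positions 3,5,6,7,9,10,11,12,13,14,15: 00010100001

00010100001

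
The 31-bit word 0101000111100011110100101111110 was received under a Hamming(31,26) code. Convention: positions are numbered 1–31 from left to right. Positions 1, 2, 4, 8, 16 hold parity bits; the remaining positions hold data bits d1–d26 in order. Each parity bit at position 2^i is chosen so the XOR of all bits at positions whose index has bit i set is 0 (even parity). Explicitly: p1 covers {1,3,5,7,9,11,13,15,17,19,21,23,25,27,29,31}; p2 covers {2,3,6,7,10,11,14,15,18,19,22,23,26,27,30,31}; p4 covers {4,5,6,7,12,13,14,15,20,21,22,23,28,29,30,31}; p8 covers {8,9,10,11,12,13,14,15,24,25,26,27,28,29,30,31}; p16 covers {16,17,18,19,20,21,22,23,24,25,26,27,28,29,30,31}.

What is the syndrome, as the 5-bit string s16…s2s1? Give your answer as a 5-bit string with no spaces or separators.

s1 (pos 1,3,5,7,9,11,13,15,17,19,21,23,25,27,29,31): 0⊕0⊕0⊕0⊕1⊕1⊕0⊕1⊕1⊕0⊕0⊕1⊕1⊕1⊕1⊕0 = 0
s2 (pos 2,3,6,7,10,11,14,15,18,19,22,23,26,27,30,31): 1⊕0⊕0⊕0⊕1⊕1⊕0⊕1⊕1⊕0⊕0⊕1⊕1⊕1⊕1⊕0 = 1
s4 (pos 4,5,6,7,12,13,14,15,20,21,22,23,28,29,30,31): 1⊕0⊕0⊕0⊕0⊕0⊕0⊕1⊕1⊕0⊕0⊕1⊕1⊕1⊕1⊕0 = 1
s8 (pos 8,9,10,11,12,13,14,15,24,25,26,27,28,29,30,31): 1⊕1⊕1⊕1⊕0⊕0⊕0⊕1⊕0⊕1⊕1⊕1⊕1⊕1⊕1⊕0 = 1
s16 (pos 16,17,18,19,20,21,22,23,24,25,26,27,28,29,30,31): 1⊕1⊕1⊕0⊕1⊕0⊕0⊕1⊕0⊕1⊕1⊕1⊕1⊕1⊕1⊕0 = 1
Syndrome s16…s1 = 11110 → error at position 30.

11110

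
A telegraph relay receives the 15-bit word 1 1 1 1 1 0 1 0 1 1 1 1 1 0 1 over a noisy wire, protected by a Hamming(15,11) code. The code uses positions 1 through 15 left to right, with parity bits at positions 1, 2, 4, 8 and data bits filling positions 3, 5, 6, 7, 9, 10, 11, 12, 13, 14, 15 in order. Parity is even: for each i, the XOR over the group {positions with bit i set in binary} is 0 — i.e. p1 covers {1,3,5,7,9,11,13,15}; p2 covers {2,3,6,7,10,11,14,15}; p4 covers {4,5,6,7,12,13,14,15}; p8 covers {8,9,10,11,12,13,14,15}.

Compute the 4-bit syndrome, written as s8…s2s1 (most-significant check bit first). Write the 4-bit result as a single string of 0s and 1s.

s1 (pos 1,3,5,7,9,11,13,15): 1⊕1⊕1⊕1⊕1⊕1⊕1⊕1 = 0
s2 (pos 2,3,6,7,10,11,14,15): 1⊕1⊕0⊕1⊕1⊕1⊕0⊕1 = 0
s4 (pos 4,5,6,7,12,13,14,15): 1⊕1⊕0⊕1⊕1⊕1⊕0⊕1 = 0
s8 (pos 8,9,10,11,12,13,14,15): 0⊕1⊕1⊕1⊕1⊕1⊕0⊕1 = 0
Syndrome s8…s1 = 0000 → no error.

0000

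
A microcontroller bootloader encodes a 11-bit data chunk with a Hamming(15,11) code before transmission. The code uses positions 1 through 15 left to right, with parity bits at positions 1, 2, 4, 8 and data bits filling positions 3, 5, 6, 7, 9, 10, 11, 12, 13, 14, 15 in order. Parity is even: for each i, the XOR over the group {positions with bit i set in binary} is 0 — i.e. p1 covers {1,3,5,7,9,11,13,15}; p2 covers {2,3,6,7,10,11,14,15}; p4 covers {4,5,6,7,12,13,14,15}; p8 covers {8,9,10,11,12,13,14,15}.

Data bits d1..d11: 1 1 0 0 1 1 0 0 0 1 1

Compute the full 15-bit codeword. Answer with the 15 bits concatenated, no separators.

001110001100011

Place data at non-parity positions: p1 p2 1 p4 1 0 0 p8 1 1 0 0 0 1 1
p1 (pos 1,3,5,7,9,11,13,15): XOR of data positions = 1⊕1⊕0⊕1⊕0⊕0⊕1 = 0
p2 (pos 2,3,6,7,10,11,14,15): XOR of data positions = 1⊕0⊕0⊕1⊕0⊕1⊕1 = 0
p4 (pos 4,5,6,7,12,13,14,15): XOR of data positions = 1⊕0⊕0⊕0⊕0⊕1⊕1 = 1
p8 (pos 8,9,10,11,12,13,14,15): XOR of data positions = 1⊕1⊕0⊕0⊕0⊕1⊕1 = 0
Codeword: 001110001100011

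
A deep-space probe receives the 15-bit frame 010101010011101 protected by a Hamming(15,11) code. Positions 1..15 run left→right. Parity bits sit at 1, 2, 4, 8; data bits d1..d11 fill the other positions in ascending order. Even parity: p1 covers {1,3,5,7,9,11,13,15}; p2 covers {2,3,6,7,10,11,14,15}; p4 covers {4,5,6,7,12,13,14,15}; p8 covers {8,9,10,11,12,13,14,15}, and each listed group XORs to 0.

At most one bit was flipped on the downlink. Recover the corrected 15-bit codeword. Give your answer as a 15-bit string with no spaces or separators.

010101010011001

s1 (pos 1,3,5,7,9,11,13,15): 0⊕0⊕0⊕0⊕0⊕1⊕1⊕1 = 1
s2 (pos 2,3,6,7,10,11,14,15): 1⊕0⊕1⊕0⊕0⊕1⊕0⊕1 = 0
s4 (pos 4,5,6,7,12,13,14,15): 1⊕0⊕1⊕0⊕1⊕1⊕0⊕1 = 1
s8 (pos 8,9,10,11,12,13,14,15): 1⊕0⊕0⊕1⊕1⊕1⊕0⊕1 = 1
Syndrome s8…s1 = 1101 → error at position 13.
Flip position 13: 010101010011101 → 010101010011001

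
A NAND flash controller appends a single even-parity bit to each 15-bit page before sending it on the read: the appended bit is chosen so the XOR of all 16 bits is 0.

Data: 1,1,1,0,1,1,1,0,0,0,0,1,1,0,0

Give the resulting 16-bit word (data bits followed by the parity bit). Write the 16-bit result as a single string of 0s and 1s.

XOR of the 15 data bits: 1⊕1⊕1⊕0⊕1⊕1⊕1⊕0⊕0⊕0⊕0⊕1⊕1⊕0⊕0 = 0
Parity bit = 0 (so all 16 bits XOR to 0).

1110111000011000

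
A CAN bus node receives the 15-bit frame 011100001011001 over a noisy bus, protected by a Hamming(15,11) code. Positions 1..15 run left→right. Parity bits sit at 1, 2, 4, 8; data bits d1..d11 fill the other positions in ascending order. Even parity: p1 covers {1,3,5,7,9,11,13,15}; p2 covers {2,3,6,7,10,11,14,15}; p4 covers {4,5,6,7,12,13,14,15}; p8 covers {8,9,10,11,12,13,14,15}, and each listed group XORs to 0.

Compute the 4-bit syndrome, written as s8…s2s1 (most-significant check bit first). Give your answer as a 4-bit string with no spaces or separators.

0100

s1 (pos 1,3,5,7,9,11,13,15): 0⊕1⊕0⊕0⊕1⊕1⊕0⊕1 = 0
s2 (pos 2,3,6,7,10,11,14,15): 1⊕1⊕0⊕0⊕0⊕1⊕0⊕1 = 0
s4 (pos 4,5,6,7,12,13,14,15): 1⊕0⊕0⊕0⊕1⊕0⊕0⊕1 = 1
s8 (pos 8,9,10,11,12,13,14,15): 0⊕1⊕0⊕1⊕1⊕0⊕0⊕1 = 0
Syndrome s8…s1 = 0100 → error at position 4.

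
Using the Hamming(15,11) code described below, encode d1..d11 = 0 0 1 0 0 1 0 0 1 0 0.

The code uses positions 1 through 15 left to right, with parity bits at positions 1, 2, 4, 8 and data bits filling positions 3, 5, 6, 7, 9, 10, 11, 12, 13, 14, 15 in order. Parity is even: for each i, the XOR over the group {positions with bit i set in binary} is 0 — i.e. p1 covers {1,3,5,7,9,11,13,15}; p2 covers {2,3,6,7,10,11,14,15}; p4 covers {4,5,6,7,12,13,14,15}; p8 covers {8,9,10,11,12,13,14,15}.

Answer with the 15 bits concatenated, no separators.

100001000100100

Place data at non-parity positions: p1 p2 0 p4 0 1 0 p8 0 1 0 0 1 0 0
p1 (pos 1,3,5,7,9,11,13,15): XOR of data positions = 0⊕0⊕0⊕0⊕0⊕1⊕0 = 1
p2 (pos 2,3,6,7,10,11,14,15): XOR of data positions = 0⊕1⊕0⊕1⊕0⊕0⊕0 = 0
p4 (pos 4,5,6,7,12,13,14,15): XOR of data positions = 0⊕1⊕0⊕0⊕1⊕0⊕0 = 0
p8 (pos 8,9,10,11,12,13,14,15): XOR of data positions = 0⊕1⊕0⊕0⊕1⊕0⊕0 = 0
Codeword: 100001000100100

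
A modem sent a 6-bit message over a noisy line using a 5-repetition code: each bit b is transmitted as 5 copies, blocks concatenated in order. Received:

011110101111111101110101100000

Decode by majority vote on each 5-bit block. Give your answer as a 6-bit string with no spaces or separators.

Block 1 (01111): 4 ones → 1
Block 2 (01011): 3 ones → 1
Block 3 (11111): 5 ones → 1
Block 4 (10111): 4 ones → 1
Block 5 (01011): 3 ones → 1
Block 6 (00000): 0 ones → 0

111110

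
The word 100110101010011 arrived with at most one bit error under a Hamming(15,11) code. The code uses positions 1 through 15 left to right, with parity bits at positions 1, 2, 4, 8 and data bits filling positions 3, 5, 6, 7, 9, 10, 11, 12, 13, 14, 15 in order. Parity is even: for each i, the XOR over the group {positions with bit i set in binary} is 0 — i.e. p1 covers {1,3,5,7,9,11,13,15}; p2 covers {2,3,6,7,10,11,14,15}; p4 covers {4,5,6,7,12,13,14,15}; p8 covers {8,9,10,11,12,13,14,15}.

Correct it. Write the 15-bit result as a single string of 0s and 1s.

s1 (pos 1,3,5,7,9,11,13,15): 1⊕0⊕1⊕1⊕1⊕1⊕0⊕1 = 0
s2 (pos 2,3,6,7,10,11,14,15): 0⊕0⊕0⊕1⊕0⊕1⊕1⊕1 = 0
s4 (pos 4,5,6,7,12,13,14,15): 1⊕1⊕0⊕1⊕0⊕0⊕1⊕1 = 1
s8 (pos 8,9,10,11,12,13,14,15): 0⊕1⊕0⊕1⊕0⊕0⊕1⊕1 = 0
Syndrome s8…s1 = 0100 → error at position 4.
Flip position 4: 100110101010011 → 100010101010011

100010101010011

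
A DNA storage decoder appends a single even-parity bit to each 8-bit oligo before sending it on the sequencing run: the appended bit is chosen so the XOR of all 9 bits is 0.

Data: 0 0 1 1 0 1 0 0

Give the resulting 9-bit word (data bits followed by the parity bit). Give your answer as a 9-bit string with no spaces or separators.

001101001

XOR of the 8 data bits: 0⊕0⊕1⊕1⊕0⊕1⊕0⊕0 = 1
Parity bit = 1 (so all 9 bits XOR to 0).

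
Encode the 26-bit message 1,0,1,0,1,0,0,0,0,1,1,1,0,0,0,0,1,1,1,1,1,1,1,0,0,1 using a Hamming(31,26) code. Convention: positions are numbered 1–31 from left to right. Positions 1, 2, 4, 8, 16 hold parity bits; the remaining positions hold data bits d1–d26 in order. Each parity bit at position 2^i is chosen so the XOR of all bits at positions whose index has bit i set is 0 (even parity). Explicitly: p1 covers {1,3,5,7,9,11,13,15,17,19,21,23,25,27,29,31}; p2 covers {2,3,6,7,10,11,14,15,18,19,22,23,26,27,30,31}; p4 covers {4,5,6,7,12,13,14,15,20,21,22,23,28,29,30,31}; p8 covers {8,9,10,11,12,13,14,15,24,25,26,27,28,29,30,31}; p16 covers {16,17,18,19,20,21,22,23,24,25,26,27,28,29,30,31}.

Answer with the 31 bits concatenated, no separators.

Place data at non-parity positions: p1 p2 1 p4 0 1 0 p8 1 0 0 0 0 1 1 p16 1 0 0 0 0 1 1 1 1 1 1 1 0 0 1
p1 (pos 1,3,5,7,9,11,13,15,17,19,21,23,25,27,29,31): XOR of data positions = 1⊕0⊕0⊕1⊕0⊕0⊕1⊕1⊕0⊕0⊕1⊕1⊕1⊕0⊕1 = 0
p2 (pos 2,3,6,7,10,11,14,15,18,19,22,23,26,27,30,31): XOR of data positions = 1⊕1⊕0⊕0⊕0⊕1⊕1⊕0⊕0⊕1⊕1⊕1⊕1⊕0⊕1 = 1
p4 (pos 4,5,6,7,12,13,14,15,20,21,22,23,28,29,30,31): XOR of data positions = 0⊕1⊕0⊕0⊕0⊕1⊕1⊕0⊕0⊕1⊕1⊕1⊕0⊕0⊕1 = 1
p8 (pos 8,9,10,11,12,13,14,15,24,25,26,27,28,29,30,31): XOR of data positions = 1⊕0⊕0⊕0⊕0⊕1⊕1⊕1⊕1⊕1⊕1⊕1⊕0⊕0⊕1 = 1
p16 (pos 16,17,18,19,20,21,22,23,24,25,26,27,28,29,30,31): XOR of data positions = 1⊕0⊕0⊕0⊕0⊕1⊕1⊕1⊕1⊕1⊕1⊕1⊕0⊕0⊕1 = 1
Codeword: 0111010110000111100001111111001

0111010110000111100001111111001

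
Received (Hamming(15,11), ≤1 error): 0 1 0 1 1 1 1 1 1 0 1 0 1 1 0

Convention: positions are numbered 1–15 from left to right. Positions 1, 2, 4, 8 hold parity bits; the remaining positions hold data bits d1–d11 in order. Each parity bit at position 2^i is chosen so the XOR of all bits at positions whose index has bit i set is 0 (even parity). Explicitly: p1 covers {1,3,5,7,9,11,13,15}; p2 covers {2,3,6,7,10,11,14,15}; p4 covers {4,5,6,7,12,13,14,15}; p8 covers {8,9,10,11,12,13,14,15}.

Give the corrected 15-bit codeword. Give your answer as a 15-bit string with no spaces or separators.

010111111000110

s1 (pos 1,3,5,7,9,11,13,15): 0⊕0⊕1⊕1⊕1⊕1⊕1⊕0 = 1
s2 (pos 2,3,6,7,10,11,14,15): 1⊕0⊕1⊕1⊕0⊕1⊕1⊕0 = 1
s4 (pos 4,5,6,7,12,13,14,15): 1⊕1⊕1⊕1⊕0⊕1⊕1⊕0 = 0
s8 (pos 8,9,10,11,12,13,14,15): 1⊕1⊕0⊕1⊕0⊕1⊕1⊕0 = 1
Syndrome s8…s1 = 1011 → error at position 11.
Flip position 11: 010111111010110 → 010111111000110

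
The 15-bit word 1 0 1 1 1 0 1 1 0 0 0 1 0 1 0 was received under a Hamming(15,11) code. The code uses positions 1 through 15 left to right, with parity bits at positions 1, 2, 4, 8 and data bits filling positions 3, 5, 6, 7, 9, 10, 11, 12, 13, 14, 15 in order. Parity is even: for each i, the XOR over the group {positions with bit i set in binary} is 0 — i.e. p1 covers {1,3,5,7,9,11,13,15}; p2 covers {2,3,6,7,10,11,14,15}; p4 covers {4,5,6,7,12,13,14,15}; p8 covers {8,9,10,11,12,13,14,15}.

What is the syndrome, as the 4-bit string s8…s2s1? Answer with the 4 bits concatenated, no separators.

1110

s1 (pos 1,3,5,7,9,11,13,15): 1⊕1⊕1⊕1⊕0⊕0⊕0⊕0 = 0
s2 (pos 2,3,6,7,10,11,14,15): 0⊕1⊕0⊕1⊕0⊕0⊕1⊕0 = 1
s4 (pos 4,5,6,7,12,13,14,15): 1⊕1⊕0⊕1⊕1⊕0⊕1⊕0 = 1
s8 (pos 8,9,10,11,12,13,14,15): 1⊕0⊕0⊕0⊕1⊕0⊕1⊕0 = 1
Syndrome s8…s1 = 1110 → error at position 14.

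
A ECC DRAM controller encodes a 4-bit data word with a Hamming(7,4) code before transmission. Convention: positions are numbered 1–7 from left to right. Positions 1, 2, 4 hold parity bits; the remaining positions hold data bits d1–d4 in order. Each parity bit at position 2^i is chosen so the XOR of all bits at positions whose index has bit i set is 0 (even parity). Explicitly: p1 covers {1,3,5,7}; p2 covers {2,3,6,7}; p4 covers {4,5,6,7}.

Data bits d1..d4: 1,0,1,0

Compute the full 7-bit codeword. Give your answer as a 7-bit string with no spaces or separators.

Place data at non-parity positions: p1 p2 1 p4 0 1 0
p1 (pos 1,3,5,7): XOR of data positions = 1⊕0⊕0 = 1
p2 (pos 2,3,6,7): XOR of data positions = 1⊕1⊕0 = 0
p4 (pos 4,5,6,7): XOR of data positions = 0⊕1⊕0 = 1
Codeword: 1011010

1011010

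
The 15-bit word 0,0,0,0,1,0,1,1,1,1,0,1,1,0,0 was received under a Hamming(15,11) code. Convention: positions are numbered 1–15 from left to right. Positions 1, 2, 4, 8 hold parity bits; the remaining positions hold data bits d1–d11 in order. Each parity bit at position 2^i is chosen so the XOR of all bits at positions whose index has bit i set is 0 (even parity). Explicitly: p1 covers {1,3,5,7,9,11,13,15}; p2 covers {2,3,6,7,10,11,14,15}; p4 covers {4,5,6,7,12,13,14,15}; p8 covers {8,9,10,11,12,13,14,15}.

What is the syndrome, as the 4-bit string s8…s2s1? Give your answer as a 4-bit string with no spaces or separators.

1000

s1 (pos 1,3,5,7,9,11,13,15): 0⊕0⊕1⊕1⊕1⊕0⊕1⊕0 = 0
s2 (pos 2,3,6,7,10,11,14,15): 0⊕0⊕0⊕1⊕1⊕0⊕0⊕0 = 0
s4 (pos 4,5,6,7,12,13,14,15): 0⊕1⊕0⊕1⊕1⊕1⊕0⊕0 = 0
s8 (pos 8,9,10,11,12,13,14,15): 1⊕1⊕1⊕0⊕1⊕1⊕0⊕0 = 1
Syndrome s8…s1 = 1000 → error at position 8.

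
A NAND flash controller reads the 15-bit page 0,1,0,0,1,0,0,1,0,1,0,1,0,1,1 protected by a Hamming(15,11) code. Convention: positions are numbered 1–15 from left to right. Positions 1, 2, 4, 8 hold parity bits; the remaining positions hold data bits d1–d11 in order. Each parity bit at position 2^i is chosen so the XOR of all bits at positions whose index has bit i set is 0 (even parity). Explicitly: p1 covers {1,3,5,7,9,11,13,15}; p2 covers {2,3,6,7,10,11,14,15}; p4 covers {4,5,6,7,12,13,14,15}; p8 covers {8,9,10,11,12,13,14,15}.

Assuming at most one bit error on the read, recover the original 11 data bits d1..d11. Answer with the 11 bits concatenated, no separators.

s1 (pos 1,3,5,7,9,11,13,15): 0⊕0⊕1⊕0⊕0⊕0⊕0⊕1 = 0
s2 (pos 2,3,6,7,10,11,14,15): 1⊕0⊕0⊕0⊕1⊕0⊕1⊕1 = 0
s4 (pos 4,5,6,7,12,13,14,15): 0⊕1⊕0⊕0⊕1⊕0⊕1⊕1 = 0
s8 (pos 8,9,10,11,12,13,14,15): 1⊕0⊕1⊕0⊕1⊕0⊕1⊕1 = 1
Syndrome s8…s1 = 1000 → error at position 8.
Flip position 8: 010010010101011 → 010010000101011
Read data bits from positions 3,5,6,7,9,10,11,12,13,14,15: 01000101011

01000101011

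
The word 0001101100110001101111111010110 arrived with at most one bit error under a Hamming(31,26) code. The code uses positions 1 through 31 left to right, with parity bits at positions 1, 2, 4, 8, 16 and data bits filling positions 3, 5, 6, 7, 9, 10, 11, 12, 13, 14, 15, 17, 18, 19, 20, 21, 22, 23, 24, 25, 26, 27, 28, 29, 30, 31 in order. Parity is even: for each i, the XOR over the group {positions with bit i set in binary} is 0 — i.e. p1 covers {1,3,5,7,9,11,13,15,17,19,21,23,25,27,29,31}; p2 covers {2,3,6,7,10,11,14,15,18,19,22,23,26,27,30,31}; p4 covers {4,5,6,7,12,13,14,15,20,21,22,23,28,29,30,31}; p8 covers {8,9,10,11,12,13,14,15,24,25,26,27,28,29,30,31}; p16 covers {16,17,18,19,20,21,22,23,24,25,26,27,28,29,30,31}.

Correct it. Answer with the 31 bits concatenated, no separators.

0101101100110001101111111010110

s1 (pos 1,3,5,7,9,11,13,15,17,19,21,23,25,27,29,31): 0⊕0⊕1⊕1⊕0⊕1⊕0⊕0⊕1⊕1⊕1⊕1⊕1⊕1⊕1⊕0 = 0
s2 (pos 2,3,6,7,10,11,14,15,18,19,22,23,26,27,30,31): 0⊕0⊕0⊕1⊕0⊕1⊕0⊕0⊕0⊕1⊕1⊕1⊕0⊕1⊕1⊕0 = 1
s4 (pos 4,5,6,7,12,13,14,15,20,21,22,23,28,29,30,31): 1⊕1⊕0⊕1⊕1⊕0⊕0⊕0⊕1⊕1⊕1⊕1⊕0⊕1⊕1⊕0 = 0
s8 (pos 8,9,10,11,12,13,14,15,24,25,26,27,28,29,30,31): 1⊕0⊕0⊕1⊕1⊕0⊕0⊕0⊕1⊕1⊕0⊕1⊕0⊕1⊕1⊕0 = 0
s16 (pos 16,17,18,19,20,21,22,23,24,25,26,27,28,29,30,31): 1⊕1⊕0⊕1⊕1⊕1⊕1⊕1⊕1⊕1⊕0⊕1⊕0⊕1⊕1⊕0 = 0
Syndrome s16…s1 = 00010 → error at position 2.
Flip position 2: 0001101100110001101111111010110 → 0101101100110001101111111010110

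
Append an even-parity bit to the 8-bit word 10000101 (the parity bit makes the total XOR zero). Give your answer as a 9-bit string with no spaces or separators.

100001011

XOR of the 8 data bits: 1⊕0⊕0⊕0⊕0⊕1⊕0⊕1 = 1
Parity bit = 1 (so all 9 bits XOR to 0).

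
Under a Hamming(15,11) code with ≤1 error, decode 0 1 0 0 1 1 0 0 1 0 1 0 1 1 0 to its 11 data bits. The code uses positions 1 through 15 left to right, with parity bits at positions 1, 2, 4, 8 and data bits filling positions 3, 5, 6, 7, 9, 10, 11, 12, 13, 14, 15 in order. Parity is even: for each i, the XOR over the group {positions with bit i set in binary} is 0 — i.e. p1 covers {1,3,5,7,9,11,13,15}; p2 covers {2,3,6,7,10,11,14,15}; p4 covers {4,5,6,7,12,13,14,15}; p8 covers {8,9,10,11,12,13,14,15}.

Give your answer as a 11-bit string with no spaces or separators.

01101010110

s1 (pos 1,3,5,7,9,11,13,15): 0⊕0⊕1⊕0⊕1⊕1⊕1⊕0 = 0
s2 (pos 2,3,6,7,10,11,14,15): 1⊕0⊕1⊕0⊕0⊕1⊕1⊕0 = 0
s4 (pos 4,5,6,7,12,13,14,15): 0⊕1⊕1⊕0⊕0⊕1⊕1⊕0 = 0
s8 (pos 8,9,10,11,12,13,14,15): 0⊕1⊕0⊕1⊕0⊕1⊕1⊕0 = 0
Syndrome s8…s1 = 0000 → no error.
Read data bits from positions 3,5,6,7,9,10,11,12,13,14,15: 01101010110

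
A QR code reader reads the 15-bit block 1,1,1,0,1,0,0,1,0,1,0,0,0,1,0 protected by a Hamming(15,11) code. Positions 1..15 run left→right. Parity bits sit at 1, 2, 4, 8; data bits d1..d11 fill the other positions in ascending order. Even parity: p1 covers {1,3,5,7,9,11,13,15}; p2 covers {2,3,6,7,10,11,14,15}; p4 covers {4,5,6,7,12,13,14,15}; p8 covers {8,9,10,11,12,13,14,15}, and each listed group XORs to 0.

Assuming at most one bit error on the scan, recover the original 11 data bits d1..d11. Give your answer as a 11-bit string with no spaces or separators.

s1 (pos 1,3,5,7,9,11,13,15): 1⊕1⊕1⊕0⊕0⊕0⊕0⊕0 = 1
s2 (pos 2,3,6,7,10,11,14,15): 1⊕1⊕0⊕0⊕1⊕0⊕1⊕0 = 0
s4 (pos 4,5,6,7,12,13,14,15): 0⊕1⊕0⊕0⊕0⊕0⊕1⊕0 = 0
s8 (pos 8,9,10,11,12,13,14,15): 1⊕0⊕1⊕0⊕0⊕0⊕1⊕0 = 1
Syndrome s8…s1 = 1001 → error at position 9.
Flip position 9: 111010010100010 → 111010011100010
Read data bits from positions 3,5,6,7,9,10,11,12,13,14,15: 11001100010

11001100010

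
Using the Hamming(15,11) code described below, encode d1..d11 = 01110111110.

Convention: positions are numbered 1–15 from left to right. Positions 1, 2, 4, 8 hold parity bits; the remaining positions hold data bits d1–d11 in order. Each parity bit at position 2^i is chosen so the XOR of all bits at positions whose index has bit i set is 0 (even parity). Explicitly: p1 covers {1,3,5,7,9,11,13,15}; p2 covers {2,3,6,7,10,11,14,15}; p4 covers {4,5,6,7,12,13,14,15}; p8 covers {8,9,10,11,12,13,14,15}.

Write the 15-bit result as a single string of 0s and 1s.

010011110111110

Place data at non-parity positions: p1 p2 0 p4 1 1 1 p8 0 1 1 1 1 1 0
p1 (pos 1,3,5,7,9,11,13,15): XOR of data positions = 0⊕1⊕1⊕0⊕1⊕1⊕0 = 0
p2 (pos 2,3,6,7,10,11,14,15): XOR of data positions = 0⊕1⊕1⊕1⊕1⊕1⊕0 = 1
p4 (pos 4,5,6,7,12,13,14,15): XOR of data positions = 1⊕1⊕1⊕1⊕1⊕1⊕0 = 0
p8 (pos 8,9,10,11,12,13,14,15): XOR of data positions = 0⊕1⊕1⊕1⊕1⊕1⊕0 = 1
Codeword: 010011110111110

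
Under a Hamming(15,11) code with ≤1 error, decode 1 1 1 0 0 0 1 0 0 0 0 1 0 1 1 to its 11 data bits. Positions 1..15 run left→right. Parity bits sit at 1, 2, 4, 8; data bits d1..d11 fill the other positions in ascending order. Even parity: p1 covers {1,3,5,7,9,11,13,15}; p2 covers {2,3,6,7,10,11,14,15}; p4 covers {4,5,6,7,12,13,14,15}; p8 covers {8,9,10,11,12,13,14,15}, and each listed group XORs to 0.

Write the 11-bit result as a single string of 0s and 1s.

10010101011

s1 (pos 1,3,5,7,9,11,13,15): 1⊕1⊕0⊕1⊕0⊕0⊕0⊕1 = 0
s2 (pos 2,3,6,7,10,11,14,15): 1⊕1⊕0⊕1⊕0⊕0⊕1⊕1 = 1
s4 (pos 4,5,6,7,12,13,14,15): 0⊕0⊕0⊕1⊕1⊕0⊕1⊕1 = 0
s8 (pos 8,9,10,11,12,13,14,15): 0⊕0⊕0⊕0⊕1⊕0⊕1⊕1 = 1
Syndrome s8…s1 = 1010 → error at position 10.
Flip position 10: 111000100001011 → 111000100101011
Read data bits from positions 3,5,6,7,9,10,11,12,13,14,15: 10010101011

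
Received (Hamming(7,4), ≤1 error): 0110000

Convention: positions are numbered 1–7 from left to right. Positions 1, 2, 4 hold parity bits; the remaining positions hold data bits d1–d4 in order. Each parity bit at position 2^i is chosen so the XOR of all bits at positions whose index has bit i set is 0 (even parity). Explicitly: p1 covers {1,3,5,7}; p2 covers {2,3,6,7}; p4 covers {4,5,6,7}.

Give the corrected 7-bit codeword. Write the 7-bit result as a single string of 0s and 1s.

s1 (pos 1,3,5,7): 0⊕1⊕0⊕0 = 1
s2 (pos 2,3,6,7): 1⊕1⊕0⊕0 = 0
s4 (pos 4,5,6,7): 0⊕0⊕0⊕0 = 0
Syndrome s4…s1 = 001 → error at position 1.
Flip position 1: 0110000 → 1110000

1110000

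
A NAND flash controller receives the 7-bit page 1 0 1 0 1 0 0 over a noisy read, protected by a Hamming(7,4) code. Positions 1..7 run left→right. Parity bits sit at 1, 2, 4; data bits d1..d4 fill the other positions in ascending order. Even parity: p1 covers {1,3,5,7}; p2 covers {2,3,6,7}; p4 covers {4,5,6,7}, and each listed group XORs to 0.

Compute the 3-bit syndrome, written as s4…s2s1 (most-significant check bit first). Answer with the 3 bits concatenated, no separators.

111

s1 (pos 1,3,5,7): 1⊕1⊕1⊕0 = 1
s2 (pos 2,3,6,7): 0⊕1⊕0⊕0 = 1
s4 (pos 4,5,6,7): 0⊕1⊕0⊕0 = 1
Syndrome s4…s1 = 111 → error at position 7.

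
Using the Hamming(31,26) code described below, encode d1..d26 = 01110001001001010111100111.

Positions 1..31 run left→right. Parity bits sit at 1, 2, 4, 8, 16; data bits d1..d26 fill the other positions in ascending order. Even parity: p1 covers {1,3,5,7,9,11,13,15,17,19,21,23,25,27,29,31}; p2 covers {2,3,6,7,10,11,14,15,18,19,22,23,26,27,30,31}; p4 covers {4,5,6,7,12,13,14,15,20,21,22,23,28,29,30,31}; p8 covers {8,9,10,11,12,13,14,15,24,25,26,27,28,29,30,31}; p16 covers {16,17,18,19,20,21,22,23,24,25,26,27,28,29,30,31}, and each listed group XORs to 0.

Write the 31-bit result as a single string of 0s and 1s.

1000111000010011001010111100111

Place data at non-parity positions: p1 p2 0 p4 1 1 1 p8 0 0 0 1 0 0 1 p16 0 0 1 0 1 0 1 1 1 1 0 0 1 1 1
p1 (pos 1,3,5,7,9,11,13,15,17,19,21,23,25,27,29,31): XOR of data positions = 0⊕1⊕1⊕0⊕0⊕0⊕1⊕0⊕1⊕1⊕1⊕1⊕0⊕1⊕1 = 1
p2 (pos 2,3,6,7,10,11,14,15,18,19,22,23,26,27,30,31): XOR of data positions = 0⊕1⊕1⊕0⊕0⊕0⊕1⊕0⊕1⊕0⊕1⊕1⊕0⊕1⊕1 = 0
p4 (pos 4,5,6,7,12,13,14,15,20,21,22,23,28,29,30,31): XOR of data positions = 1⊕1⊕1⊕1⊕0⊕0⊕1⊕0⊕1⊕0⊕1⊕0⊕1⊕1⊕1 = 0
p8 (pos 8,9,10,11,12,13,14,15,24,25,26,27,28,29,30,31): XOR of data positions = 0⊕0⊕0⊕1⊕0⊕0⊕1⊕1⊕1⊕1⊕0⊕0⊕1⊕1⊕1 = 0
p16 (pos 16,17,18,19,20,21,22,23,24,25,26,27,28,29,30,31): XOR of data positions = 0⊕0⊕1⊕0⊕1⊕0⊕1⊕1⊕1⊕1⊕0⊕0⊕1⊕1⊕1 = 1
Codeword: 1000111000010011001010111100111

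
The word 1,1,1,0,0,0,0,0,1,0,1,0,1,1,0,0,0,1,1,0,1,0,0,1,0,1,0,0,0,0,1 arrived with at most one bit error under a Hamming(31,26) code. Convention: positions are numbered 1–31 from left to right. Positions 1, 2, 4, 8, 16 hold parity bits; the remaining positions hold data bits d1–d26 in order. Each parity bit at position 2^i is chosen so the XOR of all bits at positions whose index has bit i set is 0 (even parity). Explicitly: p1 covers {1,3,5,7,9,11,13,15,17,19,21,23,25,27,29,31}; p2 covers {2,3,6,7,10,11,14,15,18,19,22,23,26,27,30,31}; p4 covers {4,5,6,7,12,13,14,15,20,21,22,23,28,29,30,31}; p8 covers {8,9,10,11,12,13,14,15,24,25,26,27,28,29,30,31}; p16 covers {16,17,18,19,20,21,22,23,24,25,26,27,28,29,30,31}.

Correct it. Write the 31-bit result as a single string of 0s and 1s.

s1 (pos 1,3,5,7,9,11,13,15,17,19,21,23,25,27,29,31): 1⊕1⊕0⊕0⊕1⊕1⊕1⊕0⊕0⊕1⊕1⊕0⊕0⊕0⊕0⊕1 = 0
s2 (pos 2,3,6,7,10,11,14,15,18,19,22,23,26,27,30,31): 1⊕1⊕0⊕0⊕0⊕1⊕1⊕0⊕1⊕1⊕0⊕0⊕1⊕0⊕0⊕1 = 0
s4 (pos 4,5,6,7,12,13,14,15,20,21,22,23,28,29,30,31): 0⊕0⊕0⊕0⊕0⊕1⊕1⊕0⊕0⊕1⊕0⊕0⊕0⊕0⊕0⊕1 = 0
s8 (pos 8,9,10,11,12,13,14,15,24,25,26,27,28,29,30,31): 0⊕1⊕0⊕1⊕0⊕1⊕1⊕0⊕1⊕0⊕1⊕0⊕0⊕0⊕0⊕1 = 1
s16 (pos 16,17,18,19,20,21,22,23,24,25,26,27,28,29,30,31): 0⊕0⊕1⊕1⊕0⊕1⊕0⊕0⊕1⊕0⊕1⊕0⊕0⊕0⊕0⊕1 = 0
Syndrome s16…s1 = 01000 → error at position 8.
Flip position 8: 1110000010101100011010010100001 → 1110000110101100011010010100001

1110000110101100011010010100001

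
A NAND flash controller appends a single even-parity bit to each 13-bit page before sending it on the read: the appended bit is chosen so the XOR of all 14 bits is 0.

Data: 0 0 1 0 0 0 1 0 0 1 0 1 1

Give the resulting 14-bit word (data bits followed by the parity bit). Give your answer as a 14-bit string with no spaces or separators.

00100010010111

XOR of the 13 data bits: 0⊕0⊕1⊕0⊕0⊕0⊕1⊕0⊕0⊕1⊕0⊕1⊕1 = 1
Parity bit = 1 (so all 14 bits XOR to 0).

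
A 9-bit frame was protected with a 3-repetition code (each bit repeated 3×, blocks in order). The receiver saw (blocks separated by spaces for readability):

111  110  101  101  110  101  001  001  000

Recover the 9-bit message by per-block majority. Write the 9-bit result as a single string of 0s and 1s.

Block 1 (111): 3 ones → 1
Block 2 (110): 2 ones → 1
Block 3 (101): 2 ones → 1
Block 4 (101): 2 ones → 1
Block 5 (110): 2 ones → 1
Block 6 (101): 2 ones → 1
Block 7 (001): 1 one → 0
Block 8 (001): 1 one → 0
Block 9 (000): 0 ones → 0

111111000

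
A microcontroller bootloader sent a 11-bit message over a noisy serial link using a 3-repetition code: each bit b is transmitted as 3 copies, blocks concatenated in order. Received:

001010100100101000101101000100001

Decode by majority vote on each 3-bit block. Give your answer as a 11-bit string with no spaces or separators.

Block 1 (001): 1 one → 0
Block 2 (010): 1 one → 0
Block 3 (100): 1 one → 0
Block 4 (100): 1 one → 0
Block 5 (101): 2 ones → 1
Block 6 (000): 0 ones → 0
Block 7 (101): 2 ones → 1
Block 8 (101): 2 ones → 1
Block 9 (000): 0 ones → 0
Block 10 (100): 1 one → 0
Block 11 (001): 1 one → 0

00001011000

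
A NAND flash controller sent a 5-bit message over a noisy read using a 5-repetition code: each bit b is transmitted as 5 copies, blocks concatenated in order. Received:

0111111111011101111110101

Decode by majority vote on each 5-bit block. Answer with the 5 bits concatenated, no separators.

Block 1 (01111): 4 ones → 1
Block 2 (11111): 5 ones → 1
Block 3 (01110): 3 ones → 1
Block 4 (11111): 5 ones → 1
Block 5 (10101): 3 ones → 1

11111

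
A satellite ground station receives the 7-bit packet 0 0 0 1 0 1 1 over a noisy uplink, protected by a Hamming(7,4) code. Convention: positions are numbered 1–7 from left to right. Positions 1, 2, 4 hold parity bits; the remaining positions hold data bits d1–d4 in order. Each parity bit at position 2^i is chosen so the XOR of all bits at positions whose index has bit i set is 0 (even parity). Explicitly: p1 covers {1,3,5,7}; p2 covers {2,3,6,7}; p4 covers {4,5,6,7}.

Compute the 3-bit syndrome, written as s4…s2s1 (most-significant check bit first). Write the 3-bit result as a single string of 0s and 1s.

101

s1 (pos 1,3,5,7): 0⊕0⊕0⊕1 = 1
s2 (pos 2,3,6,7): 0⊕0⊕1⊕1 = 0
s4 (pos 4,5,6,7): 1⊕0⊕1⊕1 = 1
Syndrome s4…s1 = 101 → error at position 5.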